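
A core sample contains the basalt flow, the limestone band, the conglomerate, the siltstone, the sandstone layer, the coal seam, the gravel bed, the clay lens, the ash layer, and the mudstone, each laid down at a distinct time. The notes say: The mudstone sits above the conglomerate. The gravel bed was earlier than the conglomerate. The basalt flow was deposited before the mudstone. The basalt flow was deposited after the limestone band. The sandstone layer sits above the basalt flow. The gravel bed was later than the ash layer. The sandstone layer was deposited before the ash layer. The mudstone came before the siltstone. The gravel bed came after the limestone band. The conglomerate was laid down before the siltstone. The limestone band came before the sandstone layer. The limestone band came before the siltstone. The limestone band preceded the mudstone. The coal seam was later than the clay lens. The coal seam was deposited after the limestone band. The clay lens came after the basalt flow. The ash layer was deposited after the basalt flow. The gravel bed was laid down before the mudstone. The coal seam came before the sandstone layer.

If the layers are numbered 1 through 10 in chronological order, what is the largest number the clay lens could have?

3

The clay lens must come before the ash layer, the coal seam, the conglomerate, the gravel bed, the mudstone, the sandstone layer, and the siltstone — 7 layers forced after it.
Everything else can be placed before the clay lens in some valid order, so the clay lens can sit as late as position 10 − 7 = 3.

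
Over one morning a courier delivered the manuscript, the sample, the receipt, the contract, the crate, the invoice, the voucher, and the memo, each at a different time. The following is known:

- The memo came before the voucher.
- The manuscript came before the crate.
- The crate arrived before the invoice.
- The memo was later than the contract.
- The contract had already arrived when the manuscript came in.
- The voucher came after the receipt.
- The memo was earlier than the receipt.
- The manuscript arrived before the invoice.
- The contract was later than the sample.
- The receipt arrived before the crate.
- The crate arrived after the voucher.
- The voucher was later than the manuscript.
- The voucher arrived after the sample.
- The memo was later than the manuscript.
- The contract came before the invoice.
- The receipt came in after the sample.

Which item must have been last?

the invoice

Every other item has a chain of constraints placing it before the invoice, so the invoice is last.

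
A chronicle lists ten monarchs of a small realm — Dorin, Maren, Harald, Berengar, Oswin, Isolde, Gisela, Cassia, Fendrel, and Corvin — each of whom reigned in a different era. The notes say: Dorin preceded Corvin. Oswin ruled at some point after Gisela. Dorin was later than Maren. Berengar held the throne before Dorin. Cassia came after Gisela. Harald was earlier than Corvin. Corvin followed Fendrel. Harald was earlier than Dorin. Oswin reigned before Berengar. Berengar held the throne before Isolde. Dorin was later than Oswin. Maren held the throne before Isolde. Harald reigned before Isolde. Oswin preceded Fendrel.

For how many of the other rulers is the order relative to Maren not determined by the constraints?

Forced after Maren: Corvin, Dorin, and Isolde.
That leaves Berengar, Cassia, Fendrel, Gisela, Harald, and Oswin with no forced order relative to Maren — 6.

6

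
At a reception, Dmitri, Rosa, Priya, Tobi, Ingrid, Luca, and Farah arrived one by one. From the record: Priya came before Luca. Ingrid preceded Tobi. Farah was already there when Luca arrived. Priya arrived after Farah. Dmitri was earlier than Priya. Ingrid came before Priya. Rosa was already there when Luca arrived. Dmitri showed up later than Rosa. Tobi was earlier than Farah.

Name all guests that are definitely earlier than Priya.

Directly stated before Priya: Dmitri, Farah, and Ingrid.
Rosa reaches Priya via Rosa → Dmitri → Priya.
Tobi reaches Priya via Tobi → Farah → Priya.
No chain forces Luca ahead of Priya.

Dmitri, Farah, Ingrid, Rosa, Tobi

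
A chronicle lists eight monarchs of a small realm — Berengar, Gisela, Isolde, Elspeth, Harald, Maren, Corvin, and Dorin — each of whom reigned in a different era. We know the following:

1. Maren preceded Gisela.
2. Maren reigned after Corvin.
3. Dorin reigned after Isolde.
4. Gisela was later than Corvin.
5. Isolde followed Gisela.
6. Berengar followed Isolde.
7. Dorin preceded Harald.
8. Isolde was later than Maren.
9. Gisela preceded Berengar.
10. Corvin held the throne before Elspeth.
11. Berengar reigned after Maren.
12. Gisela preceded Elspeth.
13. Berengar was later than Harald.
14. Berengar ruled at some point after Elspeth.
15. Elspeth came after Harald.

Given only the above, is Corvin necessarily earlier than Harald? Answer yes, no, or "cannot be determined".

Chain the constraints: Corvin → Maren → Isolde → Dorin → Harald. Each link is directly stated, so Corvin comes before Harald.

yes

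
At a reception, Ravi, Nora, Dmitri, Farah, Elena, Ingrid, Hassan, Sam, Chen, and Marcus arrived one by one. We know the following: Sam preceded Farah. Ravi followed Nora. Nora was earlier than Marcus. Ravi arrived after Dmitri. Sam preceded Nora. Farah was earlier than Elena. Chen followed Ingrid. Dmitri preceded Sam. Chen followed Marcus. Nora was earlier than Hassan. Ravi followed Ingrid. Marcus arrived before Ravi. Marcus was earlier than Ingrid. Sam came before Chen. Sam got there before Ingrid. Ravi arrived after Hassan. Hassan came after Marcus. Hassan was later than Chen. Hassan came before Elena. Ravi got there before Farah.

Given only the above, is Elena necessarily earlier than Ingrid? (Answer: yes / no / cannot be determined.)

no

Tracing the constraints gives Ingrid → Chen → Hassan → Elena, so Ingrid must come before Elena.
That means Elena cannot be before Ingrid.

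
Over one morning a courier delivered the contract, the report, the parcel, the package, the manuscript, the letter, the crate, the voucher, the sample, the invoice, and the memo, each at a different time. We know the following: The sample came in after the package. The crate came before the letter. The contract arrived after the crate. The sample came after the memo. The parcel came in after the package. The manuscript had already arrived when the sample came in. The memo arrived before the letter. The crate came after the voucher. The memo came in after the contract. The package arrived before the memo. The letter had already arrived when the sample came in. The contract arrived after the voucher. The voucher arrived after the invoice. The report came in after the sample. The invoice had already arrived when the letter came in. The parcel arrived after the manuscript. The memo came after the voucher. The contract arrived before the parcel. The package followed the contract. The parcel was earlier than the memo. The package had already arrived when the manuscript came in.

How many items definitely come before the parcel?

6

Directly stated before the parcel: the contract, the manuscript, and the package.
The crate reaches the parcel via the crate → the contract → the parcel.
The invoice reaches the parcel via the invoice → the voucher → the contract → the parcel.
The voucher reaches the parcel via the voucher → the contract → the parcel.
No chain forces the sample (or any of the others) ahead of the parcel.
That's the contract, the crate, the invoice, the manuscript, the package, and the voucher — 6 in all.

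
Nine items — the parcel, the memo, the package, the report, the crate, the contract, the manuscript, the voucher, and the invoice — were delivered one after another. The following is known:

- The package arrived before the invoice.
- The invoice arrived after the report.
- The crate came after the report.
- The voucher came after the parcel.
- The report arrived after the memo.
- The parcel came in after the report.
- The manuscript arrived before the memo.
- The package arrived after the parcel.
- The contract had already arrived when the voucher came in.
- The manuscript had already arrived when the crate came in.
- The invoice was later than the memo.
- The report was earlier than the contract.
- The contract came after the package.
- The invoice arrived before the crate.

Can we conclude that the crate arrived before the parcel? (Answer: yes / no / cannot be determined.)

no

Tracing the constraints gives the parcel → the package → the invoice → the crate, so the parcel must come before the crate.
That means the crate cannot be before the parcel.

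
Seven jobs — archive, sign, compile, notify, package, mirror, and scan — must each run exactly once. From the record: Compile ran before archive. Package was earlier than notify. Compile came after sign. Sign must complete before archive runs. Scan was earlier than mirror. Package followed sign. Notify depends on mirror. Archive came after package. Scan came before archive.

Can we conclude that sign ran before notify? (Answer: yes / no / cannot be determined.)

Chain the constraints: sign → package → notify. Each link is directly stated, so sign comes before notify.

yes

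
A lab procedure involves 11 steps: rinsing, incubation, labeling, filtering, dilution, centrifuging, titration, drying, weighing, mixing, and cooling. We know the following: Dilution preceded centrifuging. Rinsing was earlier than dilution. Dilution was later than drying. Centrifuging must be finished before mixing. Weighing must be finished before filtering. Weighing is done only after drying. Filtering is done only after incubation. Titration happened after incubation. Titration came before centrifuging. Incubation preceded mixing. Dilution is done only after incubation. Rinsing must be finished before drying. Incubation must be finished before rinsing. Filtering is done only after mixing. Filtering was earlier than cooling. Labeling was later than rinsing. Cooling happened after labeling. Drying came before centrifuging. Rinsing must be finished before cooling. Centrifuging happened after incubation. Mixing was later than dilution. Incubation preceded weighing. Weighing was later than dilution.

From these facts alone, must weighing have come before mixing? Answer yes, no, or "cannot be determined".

cannot be determined

No chain of stated constraints runs from weighing to mixing, and none runs from mixing to weighing either.
So the relative order of weighing and mixing is not fixed by the given facts.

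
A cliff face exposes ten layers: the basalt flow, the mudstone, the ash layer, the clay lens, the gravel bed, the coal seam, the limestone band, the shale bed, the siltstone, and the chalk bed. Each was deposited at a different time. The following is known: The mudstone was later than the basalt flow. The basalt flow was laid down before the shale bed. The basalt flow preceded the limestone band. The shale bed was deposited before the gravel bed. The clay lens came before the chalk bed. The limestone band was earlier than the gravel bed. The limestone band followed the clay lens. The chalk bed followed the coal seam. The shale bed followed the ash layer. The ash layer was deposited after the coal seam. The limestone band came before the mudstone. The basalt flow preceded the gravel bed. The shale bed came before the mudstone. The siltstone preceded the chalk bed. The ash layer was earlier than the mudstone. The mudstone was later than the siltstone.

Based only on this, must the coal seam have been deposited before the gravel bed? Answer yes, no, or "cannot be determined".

Chain the constraints: the coal seam → the ash layer → the shale bed → the gravel bed. Each link is directly stated, so the coal seam comes before the gravel bed.

yes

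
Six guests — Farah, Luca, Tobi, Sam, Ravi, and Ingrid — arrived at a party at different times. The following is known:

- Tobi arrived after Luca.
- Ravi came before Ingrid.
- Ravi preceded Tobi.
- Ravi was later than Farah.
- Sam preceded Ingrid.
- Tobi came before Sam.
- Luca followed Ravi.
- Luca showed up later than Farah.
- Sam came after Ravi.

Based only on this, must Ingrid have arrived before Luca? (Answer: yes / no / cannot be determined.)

Tracing the constraints gives Luca → Tobi → Sam → Ingrid, so Luca must come before Ingrid.
That means Ingrid cannot be before Luca.

no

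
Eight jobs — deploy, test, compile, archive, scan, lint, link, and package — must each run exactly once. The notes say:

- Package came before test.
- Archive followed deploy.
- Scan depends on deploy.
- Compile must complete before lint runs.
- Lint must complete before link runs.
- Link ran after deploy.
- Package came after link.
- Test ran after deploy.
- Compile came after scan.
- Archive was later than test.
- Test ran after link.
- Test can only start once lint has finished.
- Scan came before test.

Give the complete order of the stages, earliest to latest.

The constraints fix every adjacent pair, so only one ordering works:
deploy → scan → compile → lint → link → package → test → archive.

deploy, scan, compile, lint, link, package, test, archive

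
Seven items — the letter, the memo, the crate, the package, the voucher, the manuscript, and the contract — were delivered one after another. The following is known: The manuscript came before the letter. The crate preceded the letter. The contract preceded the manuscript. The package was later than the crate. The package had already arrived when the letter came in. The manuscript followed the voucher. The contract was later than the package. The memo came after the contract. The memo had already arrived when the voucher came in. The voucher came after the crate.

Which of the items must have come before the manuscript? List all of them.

the contract, the crate, the memo, the package, the voucher

Directly stated before the manuscript: the contract and the voucher.
The crate reaches the manuscript via the crate → the voucher → the manuscript.
The memo reaches the manuscript via the memo → the voucher → the manuscript.
The package reaches the manuscript via the package → the contract → the manuscript.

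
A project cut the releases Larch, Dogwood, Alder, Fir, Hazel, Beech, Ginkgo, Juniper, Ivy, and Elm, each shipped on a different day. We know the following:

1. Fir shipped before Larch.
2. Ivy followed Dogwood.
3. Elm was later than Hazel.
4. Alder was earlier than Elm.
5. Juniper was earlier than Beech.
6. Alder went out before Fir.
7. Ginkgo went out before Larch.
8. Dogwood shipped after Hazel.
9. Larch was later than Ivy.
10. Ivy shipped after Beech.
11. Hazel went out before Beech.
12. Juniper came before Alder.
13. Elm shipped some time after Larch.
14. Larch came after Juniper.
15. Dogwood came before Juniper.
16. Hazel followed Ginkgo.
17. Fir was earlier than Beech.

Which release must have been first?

Ginkgo has a chain of constraints placing it before every other release, so Ginkgo must be first.

Ginkgo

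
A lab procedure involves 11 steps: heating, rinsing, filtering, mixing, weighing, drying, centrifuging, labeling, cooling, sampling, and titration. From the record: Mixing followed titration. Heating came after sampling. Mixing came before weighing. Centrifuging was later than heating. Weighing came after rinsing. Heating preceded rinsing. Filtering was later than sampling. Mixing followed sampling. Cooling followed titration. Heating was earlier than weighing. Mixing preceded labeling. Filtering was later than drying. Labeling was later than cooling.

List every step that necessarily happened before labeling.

Directly stated before labeling: cooling and mixing.
Sampling reaches labeling via sampling → mixing → labeling.
Titration reaches labeling via titration → cooling → labeling.
No chain forces rinsing (or any of the others) ahead of labeling.

cooling, mixing, sampling, titration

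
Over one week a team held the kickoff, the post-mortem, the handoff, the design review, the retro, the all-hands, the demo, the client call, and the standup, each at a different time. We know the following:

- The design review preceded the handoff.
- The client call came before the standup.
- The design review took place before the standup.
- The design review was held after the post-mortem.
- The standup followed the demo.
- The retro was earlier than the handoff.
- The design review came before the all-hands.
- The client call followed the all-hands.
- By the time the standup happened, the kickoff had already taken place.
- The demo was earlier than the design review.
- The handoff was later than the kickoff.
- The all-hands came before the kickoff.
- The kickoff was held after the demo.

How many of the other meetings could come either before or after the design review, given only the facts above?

Forced before the design review: the demo and the post-mortem; forced after the design review: the all-hands, the client call, the handoff, the kickoff, and the standup.
That leaves the retro with no forced order relative to the design review — 1.

1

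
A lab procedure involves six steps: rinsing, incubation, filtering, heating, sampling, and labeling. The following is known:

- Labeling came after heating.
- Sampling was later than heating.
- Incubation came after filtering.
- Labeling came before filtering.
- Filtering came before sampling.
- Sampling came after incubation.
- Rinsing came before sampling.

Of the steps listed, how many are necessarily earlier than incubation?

Directly stated before incubation: filtering.
Heating reaches incubation via heating → labeling → filtering → incubation.
Labeling reaches incubation via labeling → filtering → incubation.
That's filtering, heating, and labeling — 3 in all.

3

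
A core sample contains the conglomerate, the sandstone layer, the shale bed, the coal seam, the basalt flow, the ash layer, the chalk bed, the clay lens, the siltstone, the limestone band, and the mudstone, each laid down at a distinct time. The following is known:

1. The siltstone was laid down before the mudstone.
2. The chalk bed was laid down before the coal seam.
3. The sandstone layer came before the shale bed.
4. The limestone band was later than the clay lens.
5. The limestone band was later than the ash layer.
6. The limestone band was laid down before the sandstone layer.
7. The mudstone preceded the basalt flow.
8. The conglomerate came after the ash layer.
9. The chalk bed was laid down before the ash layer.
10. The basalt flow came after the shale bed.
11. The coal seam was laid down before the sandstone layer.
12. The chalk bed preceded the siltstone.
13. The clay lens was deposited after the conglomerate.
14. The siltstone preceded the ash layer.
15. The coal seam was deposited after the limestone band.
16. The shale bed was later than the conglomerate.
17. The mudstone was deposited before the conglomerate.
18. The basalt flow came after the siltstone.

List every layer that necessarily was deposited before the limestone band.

the ash layer, the chalk bed, the clay lens, the conglomerate, the mudstone, the siltstone

Directly stated before the limestone band: the ash layer and the clay lens.
The chalk bed reaches the limestone band via the chalk bed → the ash layer → the limestone band.
The conglomerate reaches the limestone band via the conglomerate → the clay lens → the limestone band.
The mudstone reaches the limestone band via the mudstone → the conglomerate → the clay lens → the limestone band.
Likewise the siltstone reaches the limestone band by chaining the stated constraints.
No chain forces the shale bed (or any of the others) ahead of the limestone band.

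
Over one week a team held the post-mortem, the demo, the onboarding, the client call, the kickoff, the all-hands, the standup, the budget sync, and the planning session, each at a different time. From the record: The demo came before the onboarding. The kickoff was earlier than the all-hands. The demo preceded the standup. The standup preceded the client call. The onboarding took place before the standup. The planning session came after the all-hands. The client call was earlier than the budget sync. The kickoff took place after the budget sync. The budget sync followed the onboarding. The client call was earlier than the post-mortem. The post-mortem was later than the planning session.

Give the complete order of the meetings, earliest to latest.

the demo, the onboarding, the standup, the client call, the budget sync, the kickoff, the all-hands, the planning session, the post-mortem

The constraints fix every adjacent pair, so only one ordering works:
the demo → the onboarding → the standup → the client call → the budget sync → the kickoff → the all-hands → the planning session → the post-mortem.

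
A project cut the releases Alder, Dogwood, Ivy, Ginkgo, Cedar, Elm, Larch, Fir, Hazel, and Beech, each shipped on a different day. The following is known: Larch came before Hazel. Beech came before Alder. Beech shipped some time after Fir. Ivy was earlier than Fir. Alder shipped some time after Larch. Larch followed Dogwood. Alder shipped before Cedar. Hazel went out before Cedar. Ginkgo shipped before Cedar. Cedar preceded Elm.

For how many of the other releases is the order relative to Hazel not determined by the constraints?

Forced before Hazel: Dogwood and Larch; forced after Hazel: Cedar and Elm.
That leaves Alder, Beech, Fir, Ginkgo, and Ivy with no forced order relative to Hazel — 5.

5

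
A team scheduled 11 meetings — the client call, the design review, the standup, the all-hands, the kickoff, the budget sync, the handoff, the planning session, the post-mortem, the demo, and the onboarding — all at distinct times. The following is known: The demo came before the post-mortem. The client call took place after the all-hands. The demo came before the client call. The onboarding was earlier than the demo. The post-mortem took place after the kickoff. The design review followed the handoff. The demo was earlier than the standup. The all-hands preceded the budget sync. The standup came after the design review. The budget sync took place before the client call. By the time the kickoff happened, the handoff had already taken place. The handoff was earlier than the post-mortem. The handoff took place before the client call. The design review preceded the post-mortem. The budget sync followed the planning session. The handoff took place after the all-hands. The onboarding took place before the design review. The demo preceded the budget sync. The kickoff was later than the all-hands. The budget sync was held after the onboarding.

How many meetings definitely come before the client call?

Directly stated before the client call: the all-hands, the budget sync, the demo, and the handoff.
The onboarding reaches the client call via the onboarding → the demo → the client call.
The planning session reaches the client call via the planning session → the budget sync → the client call.
No chain forces the kickoff (or any of the others) ahead of the client call.
That's the all-hands, the budget sync, the demo, the handoff, the onboarding, and the planning session — 6 in all.

6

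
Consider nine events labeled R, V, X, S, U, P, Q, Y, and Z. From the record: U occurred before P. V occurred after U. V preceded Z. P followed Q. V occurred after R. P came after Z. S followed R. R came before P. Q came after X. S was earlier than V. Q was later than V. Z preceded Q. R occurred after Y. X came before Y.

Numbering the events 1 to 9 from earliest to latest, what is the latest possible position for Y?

Y must come before P, Q, R, S, V, and Z — 6 events forced after it.
Everything else can be placed before Y in some valid order, so Y can sit as late as position 9 − 6 = 3.

3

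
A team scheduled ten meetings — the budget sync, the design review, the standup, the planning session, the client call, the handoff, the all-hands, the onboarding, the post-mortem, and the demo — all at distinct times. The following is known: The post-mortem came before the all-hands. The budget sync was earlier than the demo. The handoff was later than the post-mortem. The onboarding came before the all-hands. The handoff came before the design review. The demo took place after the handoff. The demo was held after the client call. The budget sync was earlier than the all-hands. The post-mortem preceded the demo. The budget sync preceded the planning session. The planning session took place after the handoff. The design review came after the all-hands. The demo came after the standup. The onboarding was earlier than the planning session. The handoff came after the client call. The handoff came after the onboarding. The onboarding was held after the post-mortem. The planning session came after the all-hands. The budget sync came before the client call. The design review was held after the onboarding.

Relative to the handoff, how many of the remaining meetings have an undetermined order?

Forced before the handoff: the budget sync, the client call, the onboarding, and the post-mortem; forced after the handoff: the demo, the design review, and the planning session.
That leaves the all-hands and the standup with no forced order relative to the handoff — 2.

2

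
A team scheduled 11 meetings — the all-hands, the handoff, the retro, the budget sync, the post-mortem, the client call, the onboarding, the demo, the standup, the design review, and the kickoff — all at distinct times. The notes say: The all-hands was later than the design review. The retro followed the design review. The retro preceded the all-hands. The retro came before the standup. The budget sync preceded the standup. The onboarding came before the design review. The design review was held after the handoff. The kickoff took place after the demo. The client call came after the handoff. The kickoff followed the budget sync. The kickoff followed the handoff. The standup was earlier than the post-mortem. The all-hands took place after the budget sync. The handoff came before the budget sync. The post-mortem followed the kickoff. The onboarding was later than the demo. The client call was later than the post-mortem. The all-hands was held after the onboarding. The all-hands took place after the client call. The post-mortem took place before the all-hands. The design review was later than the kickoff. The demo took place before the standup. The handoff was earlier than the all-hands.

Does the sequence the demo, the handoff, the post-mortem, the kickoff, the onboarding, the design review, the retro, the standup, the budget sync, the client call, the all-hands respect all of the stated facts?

no

The constraints require the kickoff before the post-mortem, but in the proposed sequence the post-mortem appears ahead of the kickoff. That one violation is enough.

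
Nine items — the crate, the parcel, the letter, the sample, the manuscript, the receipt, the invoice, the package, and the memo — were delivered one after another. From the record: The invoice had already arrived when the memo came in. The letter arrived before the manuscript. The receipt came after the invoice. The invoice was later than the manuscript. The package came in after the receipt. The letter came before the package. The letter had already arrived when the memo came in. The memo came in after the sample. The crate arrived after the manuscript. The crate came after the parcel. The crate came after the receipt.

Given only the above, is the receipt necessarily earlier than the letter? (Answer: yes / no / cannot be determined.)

Tracing the constraints gives the letter → the manuscript → the invoice → the receipt, so the letter must come before the receipt.
That means the receipt cannot be before the letter.

no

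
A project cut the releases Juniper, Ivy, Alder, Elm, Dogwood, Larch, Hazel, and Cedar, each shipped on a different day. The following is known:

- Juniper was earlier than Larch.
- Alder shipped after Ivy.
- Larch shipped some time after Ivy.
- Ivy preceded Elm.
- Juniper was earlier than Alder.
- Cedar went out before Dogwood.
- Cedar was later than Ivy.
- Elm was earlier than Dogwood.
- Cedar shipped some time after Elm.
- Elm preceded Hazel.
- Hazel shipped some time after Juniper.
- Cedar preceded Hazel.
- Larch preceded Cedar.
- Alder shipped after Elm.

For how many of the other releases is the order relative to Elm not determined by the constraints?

2

Forced before Elm: Ivy; forced after Elm: Alder, Cedar, Dogwood, and Hazel.
That leaves Juniper and Larch with no forced order relative to Elm — 2.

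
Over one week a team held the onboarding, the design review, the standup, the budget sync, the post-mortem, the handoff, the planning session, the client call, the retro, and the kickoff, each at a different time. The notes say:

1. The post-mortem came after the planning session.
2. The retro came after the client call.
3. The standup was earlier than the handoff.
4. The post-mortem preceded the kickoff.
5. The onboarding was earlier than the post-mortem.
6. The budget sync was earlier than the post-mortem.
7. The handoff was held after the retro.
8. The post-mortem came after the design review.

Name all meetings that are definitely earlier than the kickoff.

Directly stated before the kickoff: the post-mortem.
The budget sync reaches the kickoff via the budget sync → the post-mortem → the kickoff.
The design review reaches the kickoff via the design review → the post-mortem → the kickoff.
The onboarding reaches the kickoff via the onboarding → the post-mortem → the kickoff.
Likewise the planning session reaches the kickoff by chaining the stated constraints.
No chain forces the retro (or any of the others) ahead of the kickoff.

the budget sync, the design review, the onboarding, the planning session, the post-mortem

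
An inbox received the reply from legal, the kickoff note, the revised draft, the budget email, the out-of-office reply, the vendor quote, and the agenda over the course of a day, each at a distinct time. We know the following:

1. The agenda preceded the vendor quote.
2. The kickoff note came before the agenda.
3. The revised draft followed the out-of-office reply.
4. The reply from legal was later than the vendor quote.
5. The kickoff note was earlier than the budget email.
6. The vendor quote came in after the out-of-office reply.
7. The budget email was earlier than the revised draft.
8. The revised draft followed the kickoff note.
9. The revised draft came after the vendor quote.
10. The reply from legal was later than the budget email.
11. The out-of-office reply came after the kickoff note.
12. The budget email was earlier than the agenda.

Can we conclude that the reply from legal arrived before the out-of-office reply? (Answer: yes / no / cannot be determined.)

Tracing the constraints gives the out-of-office reply → the vendor quote → the reply from legal, so the out-of-office reply must come before the reply from legal.
That means the reply from legal cannot be before the out-of-office reply.

no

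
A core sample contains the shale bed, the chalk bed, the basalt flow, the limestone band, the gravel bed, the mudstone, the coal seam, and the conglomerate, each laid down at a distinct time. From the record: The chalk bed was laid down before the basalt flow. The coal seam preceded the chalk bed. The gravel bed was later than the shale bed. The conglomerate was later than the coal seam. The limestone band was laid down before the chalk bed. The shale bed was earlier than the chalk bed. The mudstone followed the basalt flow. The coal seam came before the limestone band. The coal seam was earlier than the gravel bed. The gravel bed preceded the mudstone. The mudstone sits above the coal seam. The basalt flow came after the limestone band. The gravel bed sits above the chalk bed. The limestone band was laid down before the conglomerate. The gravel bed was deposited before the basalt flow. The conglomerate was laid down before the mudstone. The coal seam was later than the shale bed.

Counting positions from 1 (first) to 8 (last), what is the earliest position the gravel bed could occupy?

The chalk bed, the coal seam, the limestone band, and the shale bed must all come before the gravel bed — 4 forced predecessors.
Nothing else is forced ahead of the gravel bed, so its earliest slot is position 4 + 1 = 5.

5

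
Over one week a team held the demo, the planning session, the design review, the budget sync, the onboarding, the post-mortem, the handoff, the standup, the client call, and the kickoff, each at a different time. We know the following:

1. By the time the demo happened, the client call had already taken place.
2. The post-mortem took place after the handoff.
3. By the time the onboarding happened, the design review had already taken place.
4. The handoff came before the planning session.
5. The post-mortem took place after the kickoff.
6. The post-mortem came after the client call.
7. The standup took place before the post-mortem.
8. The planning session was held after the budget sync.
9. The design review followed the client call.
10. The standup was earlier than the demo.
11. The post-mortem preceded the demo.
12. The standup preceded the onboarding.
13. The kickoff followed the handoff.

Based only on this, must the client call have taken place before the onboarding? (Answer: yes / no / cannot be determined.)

yes

Chain the constraints: the client call → the design review → the onboarding. Each link is directly stated, so the client call comes before the onboarding.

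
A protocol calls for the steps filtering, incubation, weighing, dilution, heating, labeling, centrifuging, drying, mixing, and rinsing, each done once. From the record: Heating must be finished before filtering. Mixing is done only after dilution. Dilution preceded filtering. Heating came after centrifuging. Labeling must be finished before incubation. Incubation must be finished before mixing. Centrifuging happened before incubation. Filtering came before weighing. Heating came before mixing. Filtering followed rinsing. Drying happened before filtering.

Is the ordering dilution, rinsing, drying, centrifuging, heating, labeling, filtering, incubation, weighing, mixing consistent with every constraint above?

yes

Check each stated constraint against the proposed order — e.g. dilution is ahead of filtering; dilution is ahead of mixing. Every pair is in the required order; nothing is violated.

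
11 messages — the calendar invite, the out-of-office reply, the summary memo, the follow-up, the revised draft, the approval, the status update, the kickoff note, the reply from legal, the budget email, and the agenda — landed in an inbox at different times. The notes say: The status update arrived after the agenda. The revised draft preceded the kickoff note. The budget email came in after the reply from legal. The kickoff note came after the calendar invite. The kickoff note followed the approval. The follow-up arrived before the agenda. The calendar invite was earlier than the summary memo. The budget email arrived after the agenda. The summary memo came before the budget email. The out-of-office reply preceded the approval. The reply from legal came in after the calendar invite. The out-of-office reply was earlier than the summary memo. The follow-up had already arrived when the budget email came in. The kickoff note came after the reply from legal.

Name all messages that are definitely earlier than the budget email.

the agenda, the calendar invite, the follow-up, the out-of-office reply, the reply from legal, the summary memo

Directly stated before the budget email: the agenda, the follow-up, the reply from legal, and the summary memo.
The calendar invite reaches the budget email via the calendar invite → the summary memo → the budget email.
The out-of-office reply reaches the budget email via the out-of-office reply → the summary memo → the budget email.
No chain forces the kickoff note (or any of the others) ahead of the budget email.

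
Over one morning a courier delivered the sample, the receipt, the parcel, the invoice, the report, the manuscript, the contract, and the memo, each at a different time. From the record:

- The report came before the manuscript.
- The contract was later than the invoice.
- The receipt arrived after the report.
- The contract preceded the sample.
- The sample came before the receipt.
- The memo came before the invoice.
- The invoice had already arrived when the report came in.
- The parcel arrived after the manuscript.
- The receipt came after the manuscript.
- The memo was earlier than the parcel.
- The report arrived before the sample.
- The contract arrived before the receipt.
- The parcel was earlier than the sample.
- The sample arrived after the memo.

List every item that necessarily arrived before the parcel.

Directly stated before the parcel: the manuscript and the memo.
The invoice reaches the parcel via the invoice → the report → the manuscript → the parcel.
The report reaches the parcel via the report → the manuscript → the parcel.
No chain forces the sample (or any of the others) ahead of the parcel.

the invoice, the manuscript, the memo, the report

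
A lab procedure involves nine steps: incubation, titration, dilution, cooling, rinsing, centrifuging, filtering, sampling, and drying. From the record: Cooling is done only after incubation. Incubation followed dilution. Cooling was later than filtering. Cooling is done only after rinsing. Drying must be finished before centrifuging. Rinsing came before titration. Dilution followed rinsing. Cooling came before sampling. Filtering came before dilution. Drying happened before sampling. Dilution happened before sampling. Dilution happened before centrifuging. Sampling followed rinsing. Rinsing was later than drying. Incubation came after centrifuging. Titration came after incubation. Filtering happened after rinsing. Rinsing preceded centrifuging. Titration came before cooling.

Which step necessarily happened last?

Every other step has a chain of constraints placing it before sampling, so sampling is last.

sampling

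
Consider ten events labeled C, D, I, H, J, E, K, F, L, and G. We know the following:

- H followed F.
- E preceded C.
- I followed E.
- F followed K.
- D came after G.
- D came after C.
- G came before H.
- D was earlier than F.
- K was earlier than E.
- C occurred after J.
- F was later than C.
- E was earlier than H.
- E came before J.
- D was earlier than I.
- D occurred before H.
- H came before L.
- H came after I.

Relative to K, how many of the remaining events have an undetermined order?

1

Forced after K: C, D, E, F, H, I, J, and L.
That leaves G with no forced order relative to K — 1.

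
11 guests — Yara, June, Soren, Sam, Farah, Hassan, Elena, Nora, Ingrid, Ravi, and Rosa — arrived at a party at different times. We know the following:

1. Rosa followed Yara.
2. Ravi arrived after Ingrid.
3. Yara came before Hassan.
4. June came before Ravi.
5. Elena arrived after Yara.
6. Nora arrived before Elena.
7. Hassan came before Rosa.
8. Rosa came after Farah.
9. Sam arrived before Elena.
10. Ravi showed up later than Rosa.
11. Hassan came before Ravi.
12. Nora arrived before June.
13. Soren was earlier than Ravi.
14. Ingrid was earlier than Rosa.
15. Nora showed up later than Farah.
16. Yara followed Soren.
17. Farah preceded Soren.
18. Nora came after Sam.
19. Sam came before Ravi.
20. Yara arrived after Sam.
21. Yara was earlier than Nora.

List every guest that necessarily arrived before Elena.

Farah, Nora, Sam, Soren, Yara

Directly stated before Elena: Nora, Sam, and Yara.
Farah reaches Elena via Farah → Nora → Elena.
Soren reaches Elena via Soren → Yara → Elena.
No chain forces Ravi (or any of the others) ahead of Elena.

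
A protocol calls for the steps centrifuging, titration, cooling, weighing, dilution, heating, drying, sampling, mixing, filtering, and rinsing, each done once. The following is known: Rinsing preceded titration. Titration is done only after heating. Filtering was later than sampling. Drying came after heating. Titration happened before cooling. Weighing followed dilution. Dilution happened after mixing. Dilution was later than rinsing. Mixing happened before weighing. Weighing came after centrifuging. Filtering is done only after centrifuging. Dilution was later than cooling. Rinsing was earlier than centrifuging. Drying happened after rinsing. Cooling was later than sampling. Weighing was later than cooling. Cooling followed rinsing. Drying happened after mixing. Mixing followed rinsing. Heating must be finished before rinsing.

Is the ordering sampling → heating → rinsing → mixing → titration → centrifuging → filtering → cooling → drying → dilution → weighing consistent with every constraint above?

Check each stated constraint against the proposed order — e.g. sampling is ahead of cooling; mixing is ahead of weighing. Every pair is in the required order; nothing is violated.

yes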